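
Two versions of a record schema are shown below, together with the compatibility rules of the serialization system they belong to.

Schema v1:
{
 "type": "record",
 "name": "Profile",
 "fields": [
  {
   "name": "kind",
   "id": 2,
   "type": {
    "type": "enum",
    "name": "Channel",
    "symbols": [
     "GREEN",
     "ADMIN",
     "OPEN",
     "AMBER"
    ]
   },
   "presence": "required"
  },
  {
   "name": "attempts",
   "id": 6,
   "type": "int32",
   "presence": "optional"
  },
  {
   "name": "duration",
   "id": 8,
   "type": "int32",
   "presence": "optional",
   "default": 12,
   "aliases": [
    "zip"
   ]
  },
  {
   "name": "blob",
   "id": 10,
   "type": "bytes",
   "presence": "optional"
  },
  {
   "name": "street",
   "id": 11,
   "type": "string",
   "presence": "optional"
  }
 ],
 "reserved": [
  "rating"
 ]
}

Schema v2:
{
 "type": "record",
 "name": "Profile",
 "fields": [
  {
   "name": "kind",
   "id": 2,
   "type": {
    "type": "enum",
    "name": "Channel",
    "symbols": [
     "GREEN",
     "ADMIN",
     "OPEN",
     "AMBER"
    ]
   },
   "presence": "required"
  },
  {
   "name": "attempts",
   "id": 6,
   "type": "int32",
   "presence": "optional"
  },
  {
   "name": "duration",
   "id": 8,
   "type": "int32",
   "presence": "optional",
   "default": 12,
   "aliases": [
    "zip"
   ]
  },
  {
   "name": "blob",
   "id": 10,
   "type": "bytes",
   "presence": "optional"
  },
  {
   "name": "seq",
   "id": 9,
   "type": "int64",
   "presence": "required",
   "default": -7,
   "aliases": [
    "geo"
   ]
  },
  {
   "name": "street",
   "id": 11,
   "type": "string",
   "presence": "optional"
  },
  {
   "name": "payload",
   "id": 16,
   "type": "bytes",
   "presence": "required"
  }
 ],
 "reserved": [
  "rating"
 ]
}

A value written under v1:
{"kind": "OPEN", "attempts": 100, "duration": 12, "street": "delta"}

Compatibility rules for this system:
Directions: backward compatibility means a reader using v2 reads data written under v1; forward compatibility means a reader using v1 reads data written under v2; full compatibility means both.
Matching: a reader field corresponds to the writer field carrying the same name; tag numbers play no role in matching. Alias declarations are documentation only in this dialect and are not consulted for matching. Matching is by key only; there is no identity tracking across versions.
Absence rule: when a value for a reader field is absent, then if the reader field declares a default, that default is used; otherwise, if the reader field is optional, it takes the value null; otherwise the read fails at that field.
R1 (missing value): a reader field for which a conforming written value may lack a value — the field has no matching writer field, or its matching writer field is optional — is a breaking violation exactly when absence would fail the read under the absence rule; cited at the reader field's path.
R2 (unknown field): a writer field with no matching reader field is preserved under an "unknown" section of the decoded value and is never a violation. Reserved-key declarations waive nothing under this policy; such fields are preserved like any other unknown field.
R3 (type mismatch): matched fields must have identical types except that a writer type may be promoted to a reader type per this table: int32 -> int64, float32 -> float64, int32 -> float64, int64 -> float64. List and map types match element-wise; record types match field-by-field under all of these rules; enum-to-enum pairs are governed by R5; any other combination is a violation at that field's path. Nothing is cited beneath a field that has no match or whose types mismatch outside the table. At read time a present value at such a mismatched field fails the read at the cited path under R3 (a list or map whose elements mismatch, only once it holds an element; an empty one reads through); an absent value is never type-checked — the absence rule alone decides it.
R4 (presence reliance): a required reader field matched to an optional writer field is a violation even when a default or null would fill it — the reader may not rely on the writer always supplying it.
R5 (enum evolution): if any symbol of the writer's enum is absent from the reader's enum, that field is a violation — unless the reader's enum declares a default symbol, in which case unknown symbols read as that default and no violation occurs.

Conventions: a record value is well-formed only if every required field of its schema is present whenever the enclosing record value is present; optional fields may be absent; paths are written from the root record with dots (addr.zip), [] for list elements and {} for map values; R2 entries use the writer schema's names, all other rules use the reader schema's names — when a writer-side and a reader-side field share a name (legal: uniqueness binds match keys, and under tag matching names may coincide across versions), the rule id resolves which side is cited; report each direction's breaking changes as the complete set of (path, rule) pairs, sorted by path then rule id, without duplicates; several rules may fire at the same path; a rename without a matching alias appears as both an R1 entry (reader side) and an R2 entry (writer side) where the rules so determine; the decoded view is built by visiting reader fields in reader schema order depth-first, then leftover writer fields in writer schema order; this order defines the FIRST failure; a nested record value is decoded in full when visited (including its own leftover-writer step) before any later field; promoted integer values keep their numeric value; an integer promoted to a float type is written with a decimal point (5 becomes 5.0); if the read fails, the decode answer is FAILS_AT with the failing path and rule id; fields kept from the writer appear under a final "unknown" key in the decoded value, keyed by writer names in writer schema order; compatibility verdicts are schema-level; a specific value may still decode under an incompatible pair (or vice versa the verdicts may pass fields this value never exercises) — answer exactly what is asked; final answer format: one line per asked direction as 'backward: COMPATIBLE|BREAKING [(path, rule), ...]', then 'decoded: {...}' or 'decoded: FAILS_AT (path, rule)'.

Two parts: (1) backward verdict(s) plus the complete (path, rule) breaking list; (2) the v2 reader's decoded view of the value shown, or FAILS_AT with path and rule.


the writer's type comes first in each Profile pair
backward pass over Profile, reader schema v2, writer schema v1:
  kind: Channel -> Channel, writer required; from kind
  attempts: int32 -> int32, writer optional; from attempts
  duration: int32 -> int32, writer optional; from duration
  blob: bytes -> bytes, writer optional; from blob
  seq: no writer match
  street: string -> string, writer optional; from street
  payload: no writer match
  rule R1 violated at payload
  => backward verdict for Profile: BREAKING, 1 violation(s)
decoding the Profile value with the v2 reader:
  kind := "OPEN"
  attempts := 100
  duration := 12
  blob := null (absent, optional -> null)
  seq := -7 (absent -> default)
  street := "delta"
  read fails at payload under R1 (no fill)
  => FAILS_AT (payload, R1)
remaining Profile differences; none change what is asked:
  added field seq to record Profile: required int64, tag 9, default -7 (in v2 it sits immediately before street) -> triggers nothing under Profile's printed rules — same verdict

backward: BREAKING [(payload, R1)]; decoded: FAILS_AT (payload, R1)


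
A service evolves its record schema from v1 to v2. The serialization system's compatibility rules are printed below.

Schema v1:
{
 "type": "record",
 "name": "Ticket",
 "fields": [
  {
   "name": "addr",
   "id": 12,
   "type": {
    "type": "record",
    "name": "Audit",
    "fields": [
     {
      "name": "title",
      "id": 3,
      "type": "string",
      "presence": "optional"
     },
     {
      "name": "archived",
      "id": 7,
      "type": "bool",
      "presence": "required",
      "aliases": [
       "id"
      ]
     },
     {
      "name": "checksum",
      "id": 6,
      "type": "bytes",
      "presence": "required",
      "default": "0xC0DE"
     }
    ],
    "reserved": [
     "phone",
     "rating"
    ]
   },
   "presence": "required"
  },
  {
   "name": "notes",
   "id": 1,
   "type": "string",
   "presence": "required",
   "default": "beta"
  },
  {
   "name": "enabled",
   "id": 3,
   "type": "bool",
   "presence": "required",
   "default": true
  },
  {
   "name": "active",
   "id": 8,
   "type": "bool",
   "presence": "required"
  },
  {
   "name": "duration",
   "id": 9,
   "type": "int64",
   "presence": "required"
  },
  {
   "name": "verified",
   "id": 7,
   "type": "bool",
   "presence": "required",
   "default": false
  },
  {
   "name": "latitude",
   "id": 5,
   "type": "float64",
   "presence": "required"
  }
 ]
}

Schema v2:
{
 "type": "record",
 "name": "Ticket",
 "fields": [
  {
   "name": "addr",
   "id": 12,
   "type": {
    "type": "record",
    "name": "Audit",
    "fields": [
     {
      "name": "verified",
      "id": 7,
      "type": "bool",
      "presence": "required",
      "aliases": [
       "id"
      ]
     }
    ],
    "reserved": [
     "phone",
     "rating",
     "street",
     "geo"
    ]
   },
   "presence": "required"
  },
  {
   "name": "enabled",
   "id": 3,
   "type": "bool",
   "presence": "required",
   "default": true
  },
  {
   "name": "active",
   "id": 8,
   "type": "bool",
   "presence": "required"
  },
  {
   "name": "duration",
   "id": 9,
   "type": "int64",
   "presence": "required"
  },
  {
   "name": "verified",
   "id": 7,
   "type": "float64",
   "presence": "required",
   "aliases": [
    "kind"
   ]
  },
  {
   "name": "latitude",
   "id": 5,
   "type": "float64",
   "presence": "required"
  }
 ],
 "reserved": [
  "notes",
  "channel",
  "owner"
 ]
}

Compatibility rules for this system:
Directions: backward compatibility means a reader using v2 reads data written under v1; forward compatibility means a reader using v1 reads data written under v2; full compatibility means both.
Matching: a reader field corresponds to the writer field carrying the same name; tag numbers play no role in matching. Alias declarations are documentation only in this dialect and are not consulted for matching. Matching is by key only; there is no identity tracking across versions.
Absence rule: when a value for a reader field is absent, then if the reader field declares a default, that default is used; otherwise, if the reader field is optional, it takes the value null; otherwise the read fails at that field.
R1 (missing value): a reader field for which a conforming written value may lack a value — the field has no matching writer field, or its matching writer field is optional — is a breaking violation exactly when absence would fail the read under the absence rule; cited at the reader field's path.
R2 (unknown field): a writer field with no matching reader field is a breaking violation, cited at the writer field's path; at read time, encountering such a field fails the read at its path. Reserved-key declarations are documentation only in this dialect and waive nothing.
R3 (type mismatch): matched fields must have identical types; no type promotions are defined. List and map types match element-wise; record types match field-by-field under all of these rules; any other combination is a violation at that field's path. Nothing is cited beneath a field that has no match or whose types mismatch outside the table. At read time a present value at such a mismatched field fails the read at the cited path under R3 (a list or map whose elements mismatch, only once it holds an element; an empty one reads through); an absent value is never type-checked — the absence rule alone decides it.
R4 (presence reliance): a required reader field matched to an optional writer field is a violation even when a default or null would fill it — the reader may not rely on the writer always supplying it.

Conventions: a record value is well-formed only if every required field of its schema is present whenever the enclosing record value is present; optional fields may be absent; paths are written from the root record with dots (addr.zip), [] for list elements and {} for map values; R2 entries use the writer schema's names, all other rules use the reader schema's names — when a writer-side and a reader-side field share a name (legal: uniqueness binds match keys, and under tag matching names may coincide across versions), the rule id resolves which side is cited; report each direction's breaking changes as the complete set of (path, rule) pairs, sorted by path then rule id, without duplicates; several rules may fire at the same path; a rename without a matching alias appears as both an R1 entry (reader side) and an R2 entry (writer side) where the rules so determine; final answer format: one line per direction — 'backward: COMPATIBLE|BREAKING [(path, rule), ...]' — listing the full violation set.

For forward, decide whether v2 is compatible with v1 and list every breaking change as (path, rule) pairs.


forward: BREAKING [(addr.archived, R1), (addr.verified, R2), (verified, R3)]

the writer's type comes first in each Ticket pair
forward on Ticket — v1 reading data written by v2:
  addr <- addr (Audit -> Audit, writer required)
  notes has no writer counterpart
  enabled <- enabled (bool -> bool, writer required)
  active <- active (bool -> bool, writer required)
  duration <- duration (int64 -> int64, writer required)
  verified <- verified (float64 -> bool, writer required)
  latitude <- latitude (float64 -> float64, writer required)
  addr.title has no writer counterpart
  addr.archived has no writer counterpart
  addr.checksum has no writer counterpart
  writer addr.verified: unknown to reader
  breaking: (addr.archived, R1)
  breaking: (addr.verified, R2)
  breaking: (verified, R3)
  forward on Ticket therefore BREAKING (3)
diffs on Ticket not affecting the asked answer:
  removed field checksum from record Audit -> its effect on Ticket is confined to the backward direction, not asked
  removed field title from record Audit -> its effect on Ticket is confined to the backward direction, not asked
  removed field notes from record Ticket (its key "notes" joins the reserved list) -> its effect on Ticket is confined to the backward direction, not asked


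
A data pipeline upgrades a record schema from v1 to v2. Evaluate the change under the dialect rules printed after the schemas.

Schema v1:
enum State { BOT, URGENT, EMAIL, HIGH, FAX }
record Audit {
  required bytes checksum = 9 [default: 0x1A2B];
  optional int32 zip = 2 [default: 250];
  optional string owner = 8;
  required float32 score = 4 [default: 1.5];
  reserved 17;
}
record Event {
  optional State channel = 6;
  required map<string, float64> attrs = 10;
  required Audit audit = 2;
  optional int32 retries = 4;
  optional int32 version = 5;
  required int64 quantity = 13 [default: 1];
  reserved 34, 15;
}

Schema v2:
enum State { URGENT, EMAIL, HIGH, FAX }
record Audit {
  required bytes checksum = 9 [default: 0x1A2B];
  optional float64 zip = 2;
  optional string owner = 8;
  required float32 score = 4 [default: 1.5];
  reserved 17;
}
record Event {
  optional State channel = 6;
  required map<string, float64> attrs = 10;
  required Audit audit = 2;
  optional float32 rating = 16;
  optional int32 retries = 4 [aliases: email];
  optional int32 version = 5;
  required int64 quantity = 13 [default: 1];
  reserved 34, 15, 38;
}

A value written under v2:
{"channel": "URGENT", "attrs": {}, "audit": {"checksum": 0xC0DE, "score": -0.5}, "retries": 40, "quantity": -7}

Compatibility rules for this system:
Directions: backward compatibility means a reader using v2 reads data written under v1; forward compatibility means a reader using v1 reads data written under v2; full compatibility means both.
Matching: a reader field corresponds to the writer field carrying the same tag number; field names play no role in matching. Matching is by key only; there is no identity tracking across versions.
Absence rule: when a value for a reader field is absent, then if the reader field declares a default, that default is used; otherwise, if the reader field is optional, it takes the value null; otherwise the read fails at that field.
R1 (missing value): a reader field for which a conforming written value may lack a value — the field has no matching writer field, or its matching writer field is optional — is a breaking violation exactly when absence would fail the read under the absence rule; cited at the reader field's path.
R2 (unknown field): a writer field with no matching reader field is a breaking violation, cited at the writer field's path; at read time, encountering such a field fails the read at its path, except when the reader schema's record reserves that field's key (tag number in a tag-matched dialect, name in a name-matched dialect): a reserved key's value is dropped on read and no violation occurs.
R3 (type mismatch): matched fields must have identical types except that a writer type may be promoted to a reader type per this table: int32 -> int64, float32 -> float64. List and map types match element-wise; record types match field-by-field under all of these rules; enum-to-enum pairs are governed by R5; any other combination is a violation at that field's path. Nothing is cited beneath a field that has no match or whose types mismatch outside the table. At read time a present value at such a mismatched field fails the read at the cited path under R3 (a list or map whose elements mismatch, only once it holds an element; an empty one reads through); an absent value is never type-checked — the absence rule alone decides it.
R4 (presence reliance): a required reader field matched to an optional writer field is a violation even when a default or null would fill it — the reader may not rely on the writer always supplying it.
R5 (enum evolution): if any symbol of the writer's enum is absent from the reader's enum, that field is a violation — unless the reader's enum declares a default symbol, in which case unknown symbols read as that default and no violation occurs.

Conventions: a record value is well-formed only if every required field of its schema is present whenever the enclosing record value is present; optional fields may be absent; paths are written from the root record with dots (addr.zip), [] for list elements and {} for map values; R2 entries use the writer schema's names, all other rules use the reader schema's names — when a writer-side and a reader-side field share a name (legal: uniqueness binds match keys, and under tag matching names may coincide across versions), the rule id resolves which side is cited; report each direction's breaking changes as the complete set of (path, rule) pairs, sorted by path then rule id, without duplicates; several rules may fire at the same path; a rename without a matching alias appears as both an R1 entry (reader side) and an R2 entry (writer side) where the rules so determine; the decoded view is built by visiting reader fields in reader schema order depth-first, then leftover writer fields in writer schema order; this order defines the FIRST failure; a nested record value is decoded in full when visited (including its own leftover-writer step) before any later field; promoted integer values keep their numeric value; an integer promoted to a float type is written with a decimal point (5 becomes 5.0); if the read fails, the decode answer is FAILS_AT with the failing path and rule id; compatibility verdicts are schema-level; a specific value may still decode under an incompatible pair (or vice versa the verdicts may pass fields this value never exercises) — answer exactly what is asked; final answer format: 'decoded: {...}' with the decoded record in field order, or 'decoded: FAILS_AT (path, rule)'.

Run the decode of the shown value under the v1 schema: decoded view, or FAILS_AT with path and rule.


decoded: {"channel": "URGENT", "attrs": {}, "audit": {"checksum": 0xC0DE, "zip": 250, "owner": null, "score": -0.5}, "retries": 40, "version": null, "quantity": -7}

each type pair in Event: writer, then reader
decode (reader v1):
  channel := "URGENT"
  attrs := {}
  audit.checksum := 0xC0DE
  audit.zip := 250 (absent -> default)
  audit.owner := null (absent, optional -> null)
  audit.score := -0.5
  retries := 40
  version := null (absent, optional -> null)
  quantity := -7
  => decoded: {"channel": "URGENT", "attrs": {}, "audit": {"checksum": 0xC0DE, "zip": 250, "owner": null, "score": -0.5}, "retries": 40, "version": null, "quantity": -7}
the rest of the Event diff is inert for this question:
  added field rating to record Event: optional float32, tag 16 (in v2 it sits immediately before retries) -> a verdict-level change on Event — the shown value reads the same
  enum State (field channel in record Event): symbol BOT removed -> a verdict-level change on Event — the shown value reads the same
  field zip in record Audit: type int32 changed to float64 (its default is dropped) -> a verdict-level change on Event — the shown value reads the same


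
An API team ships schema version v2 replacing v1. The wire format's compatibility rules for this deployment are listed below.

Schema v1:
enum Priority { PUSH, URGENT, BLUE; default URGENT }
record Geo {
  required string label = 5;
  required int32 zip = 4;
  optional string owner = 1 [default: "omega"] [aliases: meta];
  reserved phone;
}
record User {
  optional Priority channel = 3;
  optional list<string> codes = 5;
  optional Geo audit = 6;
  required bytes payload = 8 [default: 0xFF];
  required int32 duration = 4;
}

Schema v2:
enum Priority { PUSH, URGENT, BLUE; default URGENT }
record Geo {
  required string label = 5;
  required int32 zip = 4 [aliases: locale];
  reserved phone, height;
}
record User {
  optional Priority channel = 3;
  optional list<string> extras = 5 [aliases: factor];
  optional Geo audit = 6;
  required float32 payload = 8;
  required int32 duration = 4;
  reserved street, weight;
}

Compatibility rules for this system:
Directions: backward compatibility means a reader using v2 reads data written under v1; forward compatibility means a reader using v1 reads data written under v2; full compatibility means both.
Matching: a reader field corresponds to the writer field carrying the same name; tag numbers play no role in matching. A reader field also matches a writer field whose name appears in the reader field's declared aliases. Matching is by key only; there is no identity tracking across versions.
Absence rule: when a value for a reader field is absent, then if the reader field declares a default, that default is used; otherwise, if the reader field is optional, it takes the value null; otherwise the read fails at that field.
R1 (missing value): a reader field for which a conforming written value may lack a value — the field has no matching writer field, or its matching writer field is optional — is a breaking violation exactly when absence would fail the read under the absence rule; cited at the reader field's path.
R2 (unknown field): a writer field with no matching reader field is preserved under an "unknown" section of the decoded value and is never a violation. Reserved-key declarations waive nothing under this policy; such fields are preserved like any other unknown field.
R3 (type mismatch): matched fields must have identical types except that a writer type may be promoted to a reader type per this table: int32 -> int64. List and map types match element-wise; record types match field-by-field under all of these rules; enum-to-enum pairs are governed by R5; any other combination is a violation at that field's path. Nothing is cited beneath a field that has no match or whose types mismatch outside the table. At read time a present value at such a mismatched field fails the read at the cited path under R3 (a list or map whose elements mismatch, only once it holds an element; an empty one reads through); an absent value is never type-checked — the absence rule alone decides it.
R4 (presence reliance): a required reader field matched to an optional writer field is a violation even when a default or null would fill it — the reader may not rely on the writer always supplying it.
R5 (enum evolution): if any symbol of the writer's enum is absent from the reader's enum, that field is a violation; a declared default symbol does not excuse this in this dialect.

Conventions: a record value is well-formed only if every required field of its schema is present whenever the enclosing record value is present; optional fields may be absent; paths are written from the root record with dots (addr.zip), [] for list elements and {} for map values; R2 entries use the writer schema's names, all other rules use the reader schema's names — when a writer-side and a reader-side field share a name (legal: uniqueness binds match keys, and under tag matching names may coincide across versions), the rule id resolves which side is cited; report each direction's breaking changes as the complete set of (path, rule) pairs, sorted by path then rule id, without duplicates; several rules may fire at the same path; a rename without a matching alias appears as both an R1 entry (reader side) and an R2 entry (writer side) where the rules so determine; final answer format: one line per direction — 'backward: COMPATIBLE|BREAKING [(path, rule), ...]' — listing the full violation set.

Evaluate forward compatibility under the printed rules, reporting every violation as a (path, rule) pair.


forward: BREAKING [(payload, R3)]

the writer's type comes first in each User pair
forward on User — v1 reading data written by v2:
  channel: paired with writer channel (Priority -> Priority; writer optional)
  no writer field matches reader codes
  audit: paired with writer audit (Geo -> Geo; writer optional)
  payload: paired with writer payload (float32 -> bytes; writer required)
  duration: paired with writer duration (int32 -> int32; writer required)
  writer field extras has no reader counterpart
  audit.label: paired with writer audit.label (string -> string; writer required)
  audit.zip: paired with writer audit.zip (int32 -> int32; writer required)
  no writer field matches reader audit.owner
  violation R3 at payload
  forward on User therefore BREAKING (1)
the rest of the User diff is inert for this question:
  removed field owner from record Geo -> fires no rule on User, leaving the asked answer as it is
  renamed field codes to extras in record User -> fires no rule on User, leaving the asked answer as it is


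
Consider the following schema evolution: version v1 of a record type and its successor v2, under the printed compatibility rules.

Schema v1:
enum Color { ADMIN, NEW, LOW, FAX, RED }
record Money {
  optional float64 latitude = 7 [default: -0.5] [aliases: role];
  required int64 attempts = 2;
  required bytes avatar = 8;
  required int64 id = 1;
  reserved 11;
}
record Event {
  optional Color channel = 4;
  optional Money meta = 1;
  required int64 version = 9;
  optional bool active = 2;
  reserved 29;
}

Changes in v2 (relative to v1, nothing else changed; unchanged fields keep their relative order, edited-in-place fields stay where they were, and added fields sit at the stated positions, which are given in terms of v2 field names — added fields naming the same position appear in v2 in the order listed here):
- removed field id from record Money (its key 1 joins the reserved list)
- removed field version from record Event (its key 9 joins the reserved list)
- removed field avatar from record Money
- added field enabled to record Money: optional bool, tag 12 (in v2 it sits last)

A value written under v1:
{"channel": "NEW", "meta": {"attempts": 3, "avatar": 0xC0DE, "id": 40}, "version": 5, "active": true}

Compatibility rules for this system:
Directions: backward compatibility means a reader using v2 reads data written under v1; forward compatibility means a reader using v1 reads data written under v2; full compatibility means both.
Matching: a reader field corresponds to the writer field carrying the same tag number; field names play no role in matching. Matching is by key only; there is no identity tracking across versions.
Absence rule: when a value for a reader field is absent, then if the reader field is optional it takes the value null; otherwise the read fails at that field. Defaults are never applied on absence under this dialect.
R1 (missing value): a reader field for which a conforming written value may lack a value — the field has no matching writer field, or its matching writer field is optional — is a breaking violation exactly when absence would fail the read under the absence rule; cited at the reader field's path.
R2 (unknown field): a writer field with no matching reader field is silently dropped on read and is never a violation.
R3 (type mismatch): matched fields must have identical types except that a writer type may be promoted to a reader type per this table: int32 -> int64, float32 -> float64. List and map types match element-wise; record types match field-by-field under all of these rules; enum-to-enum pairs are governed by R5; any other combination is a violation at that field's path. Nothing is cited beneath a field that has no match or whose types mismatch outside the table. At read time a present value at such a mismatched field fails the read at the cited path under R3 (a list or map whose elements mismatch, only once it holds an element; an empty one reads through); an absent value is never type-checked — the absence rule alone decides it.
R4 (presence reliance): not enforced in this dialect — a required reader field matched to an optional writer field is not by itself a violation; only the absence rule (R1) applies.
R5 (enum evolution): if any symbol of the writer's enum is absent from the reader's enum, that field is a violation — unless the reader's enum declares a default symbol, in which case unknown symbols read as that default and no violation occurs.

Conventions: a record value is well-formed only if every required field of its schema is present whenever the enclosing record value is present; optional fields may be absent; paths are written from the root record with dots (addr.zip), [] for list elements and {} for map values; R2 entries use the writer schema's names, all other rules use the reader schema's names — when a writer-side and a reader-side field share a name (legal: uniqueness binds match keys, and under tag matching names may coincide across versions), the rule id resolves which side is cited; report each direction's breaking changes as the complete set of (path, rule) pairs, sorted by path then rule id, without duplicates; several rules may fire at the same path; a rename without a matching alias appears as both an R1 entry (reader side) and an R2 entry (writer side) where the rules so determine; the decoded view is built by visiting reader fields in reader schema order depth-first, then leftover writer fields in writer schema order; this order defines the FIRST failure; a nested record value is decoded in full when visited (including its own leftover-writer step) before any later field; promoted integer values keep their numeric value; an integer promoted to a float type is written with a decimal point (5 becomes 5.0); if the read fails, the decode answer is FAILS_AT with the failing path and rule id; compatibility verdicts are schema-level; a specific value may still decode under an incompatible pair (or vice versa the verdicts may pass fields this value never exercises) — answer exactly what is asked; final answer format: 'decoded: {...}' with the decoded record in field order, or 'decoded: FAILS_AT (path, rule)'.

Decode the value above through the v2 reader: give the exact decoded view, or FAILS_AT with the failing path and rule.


the writer's type comes first in each Event pair
decoding the Event value with the v2 reader:
  channel := "NEW"
  meta.latitude := null (absent, optional -> null)
  meta.attempts := 3
  meta.enabled := null (absent, optional -> null)
  writer meta.avatar: unknown -> dropped
  writer meta.id: unknown -> dropped
  active := true
  writer version: unknown -> dropped
  => decoded: {"channel": "NEW", "meta": {"latitude": null, "attempts": 3, "enabled": null}, "active": true}

decoded: {"channel": "NEW", "meta": {"latitude": null, "attempts": 3, "enabled": null}, "active": true}


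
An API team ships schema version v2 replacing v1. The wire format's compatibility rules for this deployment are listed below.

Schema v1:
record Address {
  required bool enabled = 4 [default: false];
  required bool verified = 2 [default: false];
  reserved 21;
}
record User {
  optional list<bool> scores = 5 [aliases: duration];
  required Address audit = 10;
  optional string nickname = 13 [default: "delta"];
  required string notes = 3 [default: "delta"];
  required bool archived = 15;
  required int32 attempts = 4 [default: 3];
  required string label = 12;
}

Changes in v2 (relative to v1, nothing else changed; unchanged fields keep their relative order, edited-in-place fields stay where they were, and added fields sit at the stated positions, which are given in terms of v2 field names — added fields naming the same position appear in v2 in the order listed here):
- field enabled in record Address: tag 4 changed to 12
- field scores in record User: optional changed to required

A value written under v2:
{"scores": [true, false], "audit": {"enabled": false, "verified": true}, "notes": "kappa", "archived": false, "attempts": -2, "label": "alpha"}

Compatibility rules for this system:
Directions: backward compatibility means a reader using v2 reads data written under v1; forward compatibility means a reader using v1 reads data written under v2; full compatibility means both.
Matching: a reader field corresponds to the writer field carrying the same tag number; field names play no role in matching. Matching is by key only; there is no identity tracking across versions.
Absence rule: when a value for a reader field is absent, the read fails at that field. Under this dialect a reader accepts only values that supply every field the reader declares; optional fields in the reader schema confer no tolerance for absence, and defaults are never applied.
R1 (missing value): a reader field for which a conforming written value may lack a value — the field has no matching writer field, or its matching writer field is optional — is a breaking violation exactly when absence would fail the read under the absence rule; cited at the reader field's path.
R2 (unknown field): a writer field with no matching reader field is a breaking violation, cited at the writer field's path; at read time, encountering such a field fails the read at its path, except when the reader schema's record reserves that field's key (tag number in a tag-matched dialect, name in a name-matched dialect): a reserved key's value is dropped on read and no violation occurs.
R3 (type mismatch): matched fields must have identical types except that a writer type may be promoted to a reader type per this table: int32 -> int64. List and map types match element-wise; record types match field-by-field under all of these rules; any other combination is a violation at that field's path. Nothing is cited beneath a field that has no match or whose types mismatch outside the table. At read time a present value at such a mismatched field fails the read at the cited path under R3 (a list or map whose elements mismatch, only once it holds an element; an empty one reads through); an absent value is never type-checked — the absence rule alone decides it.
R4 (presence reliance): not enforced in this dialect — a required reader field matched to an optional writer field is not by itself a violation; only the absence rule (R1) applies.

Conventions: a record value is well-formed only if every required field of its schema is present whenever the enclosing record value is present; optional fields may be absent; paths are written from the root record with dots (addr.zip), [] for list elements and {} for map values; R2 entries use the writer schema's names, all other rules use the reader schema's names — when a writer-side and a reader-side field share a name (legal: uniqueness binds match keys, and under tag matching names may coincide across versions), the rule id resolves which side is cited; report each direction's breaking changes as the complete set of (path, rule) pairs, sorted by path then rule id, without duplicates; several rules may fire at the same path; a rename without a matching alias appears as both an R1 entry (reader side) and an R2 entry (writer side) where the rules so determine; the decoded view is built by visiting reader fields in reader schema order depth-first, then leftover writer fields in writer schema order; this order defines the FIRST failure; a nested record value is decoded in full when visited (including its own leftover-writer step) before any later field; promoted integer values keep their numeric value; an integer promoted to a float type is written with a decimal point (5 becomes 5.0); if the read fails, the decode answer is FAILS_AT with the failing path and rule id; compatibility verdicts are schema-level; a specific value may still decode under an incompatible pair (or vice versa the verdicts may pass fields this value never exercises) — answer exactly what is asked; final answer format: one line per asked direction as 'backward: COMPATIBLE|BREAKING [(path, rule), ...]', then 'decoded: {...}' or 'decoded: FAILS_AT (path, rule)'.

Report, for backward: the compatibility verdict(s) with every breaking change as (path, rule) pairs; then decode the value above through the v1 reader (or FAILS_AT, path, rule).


backward: BREAKING [(audit.enabled, R1), (audit.enabled, R2), (nickname, R1), (scores, R1)]; decoded: FAILS_AT (audit.enabled, R1)

the writer's type comes first in each User pair
backward analysis of User with v2 as reader and v1 as writer:
  writer optional, list<bool> -> list<bool>: reader scores maps from writer scores
  writer required, Address -> Address: reader audit maps from writer audit
  writer optional, string -> string: reader nickname maps from writer nickname
  writer required, string -> string: reader notes maps from writer notes
  writer required, bool -> bool: reader archived maps from writer archived
  writer required, int32 -> int32: reader attempts maps from writer attempts
  writer required, string -> string: reader label maps from writer label
  audit.enabled: no writer-side match
  writer required, bool -> bool: reader audit.verified maps from writer audit.verified
  audit.enabled (writer side), unknown to reader
  breaking: (audit.enabled, R1)
  breaking: (audit.enabled, R2)
  breaking: (nickname, R1)
  breaking: (scores, R1)
  backward on User therefore BREAKING (4)
decode walk for User under reader schema v1:
  scores := [true, false]
  read fails at audit.enabled under R1 (no fill)
  => FAILS_AT (audit.enabled, R1)
diffs on User not affecting the asked answer:
  field scores in record User: optional changed to required -> matters only for User's forward compatibility — outside the asked direction


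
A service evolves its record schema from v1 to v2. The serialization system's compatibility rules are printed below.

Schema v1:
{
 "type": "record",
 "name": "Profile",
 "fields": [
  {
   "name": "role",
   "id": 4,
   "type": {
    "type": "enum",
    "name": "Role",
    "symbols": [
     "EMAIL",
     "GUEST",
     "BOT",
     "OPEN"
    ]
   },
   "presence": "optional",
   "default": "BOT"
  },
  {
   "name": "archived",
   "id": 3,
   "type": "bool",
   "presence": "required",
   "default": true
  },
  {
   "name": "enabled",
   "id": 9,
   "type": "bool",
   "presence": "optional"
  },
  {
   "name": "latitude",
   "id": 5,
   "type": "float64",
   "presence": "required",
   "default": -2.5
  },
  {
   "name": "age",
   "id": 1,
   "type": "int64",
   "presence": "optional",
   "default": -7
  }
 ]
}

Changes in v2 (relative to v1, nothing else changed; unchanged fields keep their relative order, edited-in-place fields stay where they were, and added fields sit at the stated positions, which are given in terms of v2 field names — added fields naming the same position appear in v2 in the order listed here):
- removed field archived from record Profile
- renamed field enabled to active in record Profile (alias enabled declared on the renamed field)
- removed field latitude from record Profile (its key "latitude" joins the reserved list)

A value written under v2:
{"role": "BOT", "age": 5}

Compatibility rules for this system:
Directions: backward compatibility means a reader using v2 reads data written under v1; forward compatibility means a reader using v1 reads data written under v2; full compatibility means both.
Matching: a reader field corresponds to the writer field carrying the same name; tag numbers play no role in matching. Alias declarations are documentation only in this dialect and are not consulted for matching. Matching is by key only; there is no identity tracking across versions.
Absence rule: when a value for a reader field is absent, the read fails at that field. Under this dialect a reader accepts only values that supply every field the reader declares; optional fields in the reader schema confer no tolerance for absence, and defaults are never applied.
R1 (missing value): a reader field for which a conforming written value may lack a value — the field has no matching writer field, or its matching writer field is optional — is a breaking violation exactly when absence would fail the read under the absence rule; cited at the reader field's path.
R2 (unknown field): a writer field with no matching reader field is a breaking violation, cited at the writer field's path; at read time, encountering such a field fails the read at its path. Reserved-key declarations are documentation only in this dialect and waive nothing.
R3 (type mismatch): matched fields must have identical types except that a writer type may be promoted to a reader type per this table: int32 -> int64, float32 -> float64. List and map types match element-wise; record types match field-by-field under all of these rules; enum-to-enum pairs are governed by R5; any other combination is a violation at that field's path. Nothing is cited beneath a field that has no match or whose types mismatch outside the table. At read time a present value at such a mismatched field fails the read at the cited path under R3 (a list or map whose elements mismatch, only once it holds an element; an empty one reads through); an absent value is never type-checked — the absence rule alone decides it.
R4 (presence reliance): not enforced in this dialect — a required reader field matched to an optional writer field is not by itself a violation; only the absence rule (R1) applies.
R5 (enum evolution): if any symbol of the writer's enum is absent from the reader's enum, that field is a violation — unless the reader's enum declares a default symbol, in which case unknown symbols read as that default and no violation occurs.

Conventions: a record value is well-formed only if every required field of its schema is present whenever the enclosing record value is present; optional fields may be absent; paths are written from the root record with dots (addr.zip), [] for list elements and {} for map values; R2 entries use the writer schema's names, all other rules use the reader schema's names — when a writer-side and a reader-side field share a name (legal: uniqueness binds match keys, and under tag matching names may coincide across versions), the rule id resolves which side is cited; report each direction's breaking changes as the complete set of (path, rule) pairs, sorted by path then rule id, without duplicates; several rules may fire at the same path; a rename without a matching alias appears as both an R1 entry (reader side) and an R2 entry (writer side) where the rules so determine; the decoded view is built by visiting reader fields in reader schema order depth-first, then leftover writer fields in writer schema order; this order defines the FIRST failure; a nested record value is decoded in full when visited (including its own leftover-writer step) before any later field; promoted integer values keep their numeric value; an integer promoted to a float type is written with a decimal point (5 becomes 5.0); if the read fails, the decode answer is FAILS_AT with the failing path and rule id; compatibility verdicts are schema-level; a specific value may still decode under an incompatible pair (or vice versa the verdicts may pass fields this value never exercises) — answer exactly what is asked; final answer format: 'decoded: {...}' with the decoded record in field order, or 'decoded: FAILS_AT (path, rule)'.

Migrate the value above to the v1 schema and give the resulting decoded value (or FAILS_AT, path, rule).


each type pair in Profile: writer, then reader
decode walk for Profile under reader schema v1:
  role := "BOT"
  read fails at archived under R1 (no fill)
  => FAILS_AT (archived, R1)
remaining Profile differences; none change what is asked:
  renamed field enabled to active in record Profile (alias enabled declared on the renamed field) -> a verdict-level change on Profile — the shown value reads the same
  removed field latitude from record Profile (its key "latitude" joins the reserved list) -> a verdict-level change on Profile — the shown value reads the same

decoded: FAILS_AT (archived, R1)
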